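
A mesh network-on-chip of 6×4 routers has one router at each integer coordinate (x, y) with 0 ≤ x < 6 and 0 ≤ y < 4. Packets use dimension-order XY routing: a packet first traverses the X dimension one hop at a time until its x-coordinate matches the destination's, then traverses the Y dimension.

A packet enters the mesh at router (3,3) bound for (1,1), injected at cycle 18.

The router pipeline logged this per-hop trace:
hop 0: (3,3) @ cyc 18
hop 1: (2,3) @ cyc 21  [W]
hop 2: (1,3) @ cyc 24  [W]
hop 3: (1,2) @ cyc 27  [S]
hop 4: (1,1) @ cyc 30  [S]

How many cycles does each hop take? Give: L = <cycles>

Δcyc across hop 0→1: 21 − 18 = 3.
Per-hop latency L = Δcyc = 3.

L = 3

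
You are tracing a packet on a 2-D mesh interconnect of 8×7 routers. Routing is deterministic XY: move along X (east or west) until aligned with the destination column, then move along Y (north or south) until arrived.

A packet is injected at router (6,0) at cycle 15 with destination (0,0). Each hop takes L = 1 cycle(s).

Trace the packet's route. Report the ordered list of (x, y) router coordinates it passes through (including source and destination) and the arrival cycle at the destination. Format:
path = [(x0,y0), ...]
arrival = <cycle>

path = [(6,0), (5,0), (4,0), (3,0), (2,0), (1,0), (0,0)]
arrival = 21

[0] x=6 y=0 t=15
[1] x=5 y=0 t=16 →W
[2] x=4 y=0 t=17 →W
[3] x=3 y=0 t=18 →W
[4] x=2 y=0 t=19 →W
[5] x=1 y=0 t=20 →W
[6] x=0 y=0 t=21 →W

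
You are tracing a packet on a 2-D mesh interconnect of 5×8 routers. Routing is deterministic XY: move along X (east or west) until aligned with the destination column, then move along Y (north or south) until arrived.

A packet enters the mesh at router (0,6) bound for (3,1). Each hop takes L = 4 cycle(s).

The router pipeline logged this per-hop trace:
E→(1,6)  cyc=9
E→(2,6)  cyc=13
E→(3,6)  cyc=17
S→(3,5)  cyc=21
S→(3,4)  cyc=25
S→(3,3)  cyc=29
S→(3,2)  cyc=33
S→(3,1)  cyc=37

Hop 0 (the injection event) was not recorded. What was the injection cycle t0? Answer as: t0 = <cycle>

t0 = 5

cyc[1] = 9 and cyc[k] = t0 + k·L for every k.
Therefore t0 = 9 − L = 5.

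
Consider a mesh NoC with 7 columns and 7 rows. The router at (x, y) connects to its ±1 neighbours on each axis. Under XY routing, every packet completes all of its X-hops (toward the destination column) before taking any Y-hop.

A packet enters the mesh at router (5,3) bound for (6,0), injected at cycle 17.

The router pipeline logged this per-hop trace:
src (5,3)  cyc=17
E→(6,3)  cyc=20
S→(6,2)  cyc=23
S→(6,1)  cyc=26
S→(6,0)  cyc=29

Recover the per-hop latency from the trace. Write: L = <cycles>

L = 3

Between hops 0 and 1 the cycle counter advances 20 − 17 = 3.
Per-hop latency L = Δcyc = 3.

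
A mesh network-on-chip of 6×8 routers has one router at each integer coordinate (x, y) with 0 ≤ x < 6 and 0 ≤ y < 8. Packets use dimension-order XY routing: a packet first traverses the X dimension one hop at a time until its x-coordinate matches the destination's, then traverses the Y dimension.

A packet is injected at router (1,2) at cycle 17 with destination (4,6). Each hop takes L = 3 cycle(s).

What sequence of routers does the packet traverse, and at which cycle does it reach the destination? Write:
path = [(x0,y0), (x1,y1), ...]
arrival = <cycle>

path = [(1,2), (2,2), (3,2), (4,2), (4,3), (4,4), (4,5), (4,6)]
arrival = 38

hop 0: (1,2) @ cyc 17
hop 1: (2,2) @ cyc 20  [E]
hop 2: (3,2) @ cyc 23  [E]
hop 3: (4,2) @ cyc 26  [E]
hop 4: (4,3) @ cyc 29  [N]
hop 5: (4,4) @ cyc 32  [N]
hop 6: (4,5) @ cyc 35  [N]
hop 7: (4,6) @ cyc 38  [N]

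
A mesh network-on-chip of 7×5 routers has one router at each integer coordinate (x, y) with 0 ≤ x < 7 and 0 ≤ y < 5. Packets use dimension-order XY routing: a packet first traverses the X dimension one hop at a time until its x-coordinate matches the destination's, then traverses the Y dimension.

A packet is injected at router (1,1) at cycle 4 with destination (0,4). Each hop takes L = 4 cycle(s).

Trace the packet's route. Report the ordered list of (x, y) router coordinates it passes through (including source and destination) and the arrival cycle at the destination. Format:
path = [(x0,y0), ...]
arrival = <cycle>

#0 — 1,1 | c4
#1 — 0,1 | c8 | W
#2 — 0,2 | c12 | N
#3 — 0,3 | c16 | N
#4 — 0,4 | c20 | N

path = [(1,1), (0,1), (0,2), (0,3), (0,4)]
arrival = 20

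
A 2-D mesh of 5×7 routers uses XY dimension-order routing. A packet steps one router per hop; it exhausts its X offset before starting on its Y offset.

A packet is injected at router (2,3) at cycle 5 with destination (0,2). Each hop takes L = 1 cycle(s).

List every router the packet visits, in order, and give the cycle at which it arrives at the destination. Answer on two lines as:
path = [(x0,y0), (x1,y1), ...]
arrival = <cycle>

src (2,3)  cyc=5
W→(1,3)  cyc=6
W→(0,3)  cyc=7
S→(0,2)  cyc=8

path = [(2,3), (1,3), (0,3), (0,2)]
arrival = 8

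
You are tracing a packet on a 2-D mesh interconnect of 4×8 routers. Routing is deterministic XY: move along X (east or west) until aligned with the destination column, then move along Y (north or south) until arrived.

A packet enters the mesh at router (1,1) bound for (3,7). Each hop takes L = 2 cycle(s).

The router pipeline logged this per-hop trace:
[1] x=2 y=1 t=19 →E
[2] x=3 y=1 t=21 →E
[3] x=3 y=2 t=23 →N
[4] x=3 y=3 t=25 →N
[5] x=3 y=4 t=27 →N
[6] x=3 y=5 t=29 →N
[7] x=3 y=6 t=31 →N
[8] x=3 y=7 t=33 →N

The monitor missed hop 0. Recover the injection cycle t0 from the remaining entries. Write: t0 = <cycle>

At hop 1 the cycle is 19; in general cyc_k = t0 + kL.
Therefore t0 = 19 − L = 17.

t0 = 17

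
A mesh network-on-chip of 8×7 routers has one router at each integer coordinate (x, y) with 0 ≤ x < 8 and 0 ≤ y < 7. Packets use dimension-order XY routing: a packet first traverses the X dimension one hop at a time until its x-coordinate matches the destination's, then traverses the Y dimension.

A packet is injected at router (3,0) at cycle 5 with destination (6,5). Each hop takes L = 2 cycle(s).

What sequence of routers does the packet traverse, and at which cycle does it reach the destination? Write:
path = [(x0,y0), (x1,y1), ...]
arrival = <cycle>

[0] x=3 y=0 t=5
[1] x=4 y=0 t=7 →E
[2] x=5 y=0 t=9 →E
[3] x=6 y=0 t=11 →E
[4] x=6 y=1 t=13 →N
[5] x=6 y=2 t=15 →N
[6] x=6 y=3 t=17 →N
[7] x=6 y=4 t=19 →N
[8] x=6 y=5 t=21 →N

path = [(3,0), (4,0), (5,0), (6,0), (6,1), (6,2), (6,3), (6,4), (6,5)]
arrival = 21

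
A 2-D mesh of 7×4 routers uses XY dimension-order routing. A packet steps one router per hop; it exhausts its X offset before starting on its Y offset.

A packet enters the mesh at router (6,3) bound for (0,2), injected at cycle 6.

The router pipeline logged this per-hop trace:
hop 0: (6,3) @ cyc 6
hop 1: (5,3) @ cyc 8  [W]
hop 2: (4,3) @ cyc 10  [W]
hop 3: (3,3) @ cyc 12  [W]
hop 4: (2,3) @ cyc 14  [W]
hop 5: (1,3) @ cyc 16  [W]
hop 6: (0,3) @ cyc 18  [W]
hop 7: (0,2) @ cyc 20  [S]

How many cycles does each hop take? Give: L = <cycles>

L = 2

Δcyc across hop 0→1: 8 − 6 = 2.
Per-hop latency L = Δcyc = 2.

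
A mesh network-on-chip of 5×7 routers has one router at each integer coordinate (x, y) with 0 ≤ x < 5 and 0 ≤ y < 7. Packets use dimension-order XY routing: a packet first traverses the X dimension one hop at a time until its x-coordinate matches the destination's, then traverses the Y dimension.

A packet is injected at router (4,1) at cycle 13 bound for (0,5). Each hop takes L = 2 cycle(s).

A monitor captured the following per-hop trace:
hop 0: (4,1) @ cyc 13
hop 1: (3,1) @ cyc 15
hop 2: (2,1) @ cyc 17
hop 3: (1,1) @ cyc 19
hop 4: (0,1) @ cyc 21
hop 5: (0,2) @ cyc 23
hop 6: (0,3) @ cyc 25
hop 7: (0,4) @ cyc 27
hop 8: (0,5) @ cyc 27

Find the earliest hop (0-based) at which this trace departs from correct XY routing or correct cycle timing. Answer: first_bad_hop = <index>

first_bad_hop = 8

check 1→ d=(-1,0) cyc+2: ok
check 2→ d=(-1,0) cyc+2: ok
check 3→ d=(-1,0) cyc+2: ok
check 4→ d=(-1,0) cyc+2: ok
check 5→ d=(0,1) cyc+2: ok
check 6→ d=(0,1) cyc+2: ok
check 7→ d=(0,1) cyc+2: ok
check 8→ d=(0,1) cyc+0: BAD: Δcyc=0≠L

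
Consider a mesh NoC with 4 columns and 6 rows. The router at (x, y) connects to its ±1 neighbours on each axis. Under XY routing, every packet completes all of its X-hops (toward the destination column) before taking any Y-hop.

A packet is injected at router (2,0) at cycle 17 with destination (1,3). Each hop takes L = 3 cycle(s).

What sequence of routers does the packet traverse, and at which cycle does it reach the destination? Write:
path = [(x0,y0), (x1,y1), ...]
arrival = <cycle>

path = [(2,0), (1,0), (1,1), (1,2), (1,3)]
arrival = 29

#0 — 2,0 | c17
#1 — 1,0 | c20 | W
#2 — 1,1 | c23 | N
#3 — 1,2 | c26 | N
#4 — 1,3 | c29 | N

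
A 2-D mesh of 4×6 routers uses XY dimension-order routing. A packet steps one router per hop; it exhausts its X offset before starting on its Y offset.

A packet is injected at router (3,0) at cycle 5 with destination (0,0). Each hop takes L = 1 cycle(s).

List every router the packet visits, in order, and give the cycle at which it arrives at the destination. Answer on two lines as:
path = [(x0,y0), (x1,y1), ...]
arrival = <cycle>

path = [(3,0), (2,0), (1,0), (0,0)]
arrival = 8

  0. router=(3,0) cycle=5 (inject)
  1. router=(2,0) cycle=6 dir=W
  2. router=(1,0) cycle=7 dir=W
  3. router=(0,0) cycle=8 dir=W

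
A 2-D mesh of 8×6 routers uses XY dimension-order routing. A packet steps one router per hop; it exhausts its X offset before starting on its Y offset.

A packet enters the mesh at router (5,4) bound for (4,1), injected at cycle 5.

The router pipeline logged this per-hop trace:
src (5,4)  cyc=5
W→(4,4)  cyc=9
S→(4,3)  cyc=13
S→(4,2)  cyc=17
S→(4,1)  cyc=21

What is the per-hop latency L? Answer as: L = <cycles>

L = 4

Δcyc across hop 0→1: 9 − 5 = 4.
Per-hop latency L = Δcyc = 4.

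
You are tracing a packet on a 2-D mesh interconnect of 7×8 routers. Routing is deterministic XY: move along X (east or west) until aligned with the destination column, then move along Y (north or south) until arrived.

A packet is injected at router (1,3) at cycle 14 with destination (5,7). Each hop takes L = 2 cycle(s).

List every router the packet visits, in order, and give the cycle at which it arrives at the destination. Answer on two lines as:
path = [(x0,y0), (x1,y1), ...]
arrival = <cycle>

path = [(1,3), (2,3), (3,3), (4,3), (5,3), (5,4), (5,5), (5,6), (5,7)]
arrival = 30

t=14: at (1,3)
t=16: at (2,3) after E
t=18: at (3,3) after E
t=20: at (4,3) after E
t=22: at (5,3) after E
t=24: at (5,4) after N
t=26: at (5,5) after N
t=28: at (5,6) after N
t=30: at (5,7) after N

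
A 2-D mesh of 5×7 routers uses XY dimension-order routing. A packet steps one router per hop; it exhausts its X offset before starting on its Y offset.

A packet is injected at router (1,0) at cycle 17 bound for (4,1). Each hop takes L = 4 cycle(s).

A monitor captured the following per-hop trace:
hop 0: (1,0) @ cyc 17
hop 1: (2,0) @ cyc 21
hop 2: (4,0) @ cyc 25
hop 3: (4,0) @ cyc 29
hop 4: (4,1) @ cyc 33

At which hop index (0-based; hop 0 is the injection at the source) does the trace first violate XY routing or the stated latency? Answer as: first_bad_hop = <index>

first_bad_hop = 2

  1: Δx=+1 Δy=+0 Δt=4 [ok]
  2: Δx=+2 Δy=+0 Δt=4 [BAD: non-unit step]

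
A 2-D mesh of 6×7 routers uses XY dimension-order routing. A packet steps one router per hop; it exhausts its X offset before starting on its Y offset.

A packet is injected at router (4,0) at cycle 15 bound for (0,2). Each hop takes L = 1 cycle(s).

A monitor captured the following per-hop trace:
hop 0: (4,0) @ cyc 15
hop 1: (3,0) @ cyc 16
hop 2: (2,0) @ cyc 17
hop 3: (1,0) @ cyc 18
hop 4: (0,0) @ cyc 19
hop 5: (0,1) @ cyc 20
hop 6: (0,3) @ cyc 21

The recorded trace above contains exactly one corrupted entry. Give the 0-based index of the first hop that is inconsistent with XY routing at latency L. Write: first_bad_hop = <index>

check 1→ d=(-1,0) cyc+1: ok
check 2→ d=(-1,0) cyc+1: ok
check 3→ d=(-1,0) cyc+1: ok
check 4→ d=(-1,0) cyc+1: ok
check 5→ d=(0,1) cyc+1: ok
check 6→ d=(0,2) cyc+1: BAD: non-unit step

first_bad_hop = 6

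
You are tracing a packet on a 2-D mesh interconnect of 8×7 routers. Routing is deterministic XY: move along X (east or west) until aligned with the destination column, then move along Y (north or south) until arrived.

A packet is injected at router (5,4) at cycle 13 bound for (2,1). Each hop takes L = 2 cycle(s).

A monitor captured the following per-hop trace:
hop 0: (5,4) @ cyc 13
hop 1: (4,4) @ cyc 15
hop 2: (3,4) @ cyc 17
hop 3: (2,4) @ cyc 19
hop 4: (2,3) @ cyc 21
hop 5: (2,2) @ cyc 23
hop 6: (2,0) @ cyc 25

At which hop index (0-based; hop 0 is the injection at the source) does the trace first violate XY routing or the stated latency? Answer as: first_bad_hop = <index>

hop 1: step (-1,+0), +2 cyc — ok
hop 2: step (-1,+0), +2 cyc — ok
hop 3: step (-1,+0), +2 cyc — ok
hop 4: step (+0,-1), +2 cyc — ok
hop 5: step (+0,-1), +2 cyc — ok
hop 6: step (+0,-2), +2 cyc — BAD: non-unit step

first_bad_hop = 6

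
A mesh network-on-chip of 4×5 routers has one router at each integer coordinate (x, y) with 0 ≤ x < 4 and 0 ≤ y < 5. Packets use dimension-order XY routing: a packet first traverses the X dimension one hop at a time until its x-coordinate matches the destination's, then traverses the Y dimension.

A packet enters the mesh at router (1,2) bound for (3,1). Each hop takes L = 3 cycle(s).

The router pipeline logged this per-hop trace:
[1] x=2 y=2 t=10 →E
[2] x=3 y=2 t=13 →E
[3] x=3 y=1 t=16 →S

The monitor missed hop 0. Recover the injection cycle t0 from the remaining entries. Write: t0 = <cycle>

Hop 1 reached at cycle 10; hop k is at t0 + k·L.
Therefore t0 = 10 − L = 7.

t0 = 7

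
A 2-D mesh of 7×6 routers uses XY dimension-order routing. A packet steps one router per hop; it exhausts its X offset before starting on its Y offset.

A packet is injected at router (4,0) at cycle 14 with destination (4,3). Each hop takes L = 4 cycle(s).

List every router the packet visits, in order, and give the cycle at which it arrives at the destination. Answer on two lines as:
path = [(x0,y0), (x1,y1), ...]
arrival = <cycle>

path = [(4,0), (4,1), (4,2), (4,3)]
arrival = 26

hop 0: (4,0) @ cyc 14
hop 1: (4,1) @ cyc 18  [N]
hop 2: (4,2) @ cyc 22  [N]
hop 3: (4,3) @ cyc 26  [N]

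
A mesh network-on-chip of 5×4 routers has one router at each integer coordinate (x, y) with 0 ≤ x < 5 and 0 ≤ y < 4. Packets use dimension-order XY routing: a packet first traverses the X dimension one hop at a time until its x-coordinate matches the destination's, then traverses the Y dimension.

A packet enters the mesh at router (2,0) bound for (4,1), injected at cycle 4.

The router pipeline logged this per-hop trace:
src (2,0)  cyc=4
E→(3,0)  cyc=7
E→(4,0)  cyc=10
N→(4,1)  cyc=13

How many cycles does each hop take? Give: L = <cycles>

From hop 0 (4) to hop 1 (7): +3 cycles.
Per-hop latency L = Δcyc = 3.

L = 3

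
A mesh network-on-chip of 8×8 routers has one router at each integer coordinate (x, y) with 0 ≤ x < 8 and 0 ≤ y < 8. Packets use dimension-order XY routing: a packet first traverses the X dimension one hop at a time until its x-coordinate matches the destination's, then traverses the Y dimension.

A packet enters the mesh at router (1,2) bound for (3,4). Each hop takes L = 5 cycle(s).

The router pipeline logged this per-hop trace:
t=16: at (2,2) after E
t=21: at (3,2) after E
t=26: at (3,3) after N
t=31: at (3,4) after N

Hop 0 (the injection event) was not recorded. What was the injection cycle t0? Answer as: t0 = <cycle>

cyc[1] = 16 and cyc[k] = t0 + k·L for every k.
Therefore t0 = 16 − L = 11.

t0 = 11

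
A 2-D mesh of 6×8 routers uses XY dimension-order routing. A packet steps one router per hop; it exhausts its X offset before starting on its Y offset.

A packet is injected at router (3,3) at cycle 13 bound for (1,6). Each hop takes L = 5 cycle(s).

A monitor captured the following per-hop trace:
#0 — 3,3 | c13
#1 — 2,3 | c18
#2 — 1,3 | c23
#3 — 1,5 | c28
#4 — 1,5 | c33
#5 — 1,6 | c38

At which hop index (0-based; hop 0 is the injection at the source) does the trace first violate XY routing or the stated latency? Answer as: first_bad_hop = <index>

first_bad_hop = 3

  1: Δx=-1 Δy=+0 Δt=5 [ok]
  2: Δx=-1 Δy=+0 Δt=5 [ok]
  3: Δx=+0 Δy=+2 Δt=5 [BAD: non-unit step]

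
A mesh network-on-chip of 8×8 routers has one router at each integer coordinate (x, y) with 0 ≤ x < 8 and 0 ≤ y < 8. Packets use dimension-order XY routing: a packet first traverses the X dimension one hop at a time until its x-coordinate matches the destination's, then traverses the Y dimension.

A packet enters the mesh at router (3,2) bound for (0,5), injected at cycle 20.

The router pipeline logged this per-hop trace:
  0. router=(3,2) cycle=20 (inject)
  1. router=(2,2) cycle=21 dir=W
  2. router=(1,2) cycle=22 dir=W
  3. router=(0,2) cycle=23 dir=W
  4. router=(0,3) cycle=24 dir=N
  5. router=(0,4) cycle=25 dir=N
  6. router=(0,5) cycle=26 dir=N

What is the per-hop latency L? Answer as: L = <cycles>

L = 1

cyc[1] − cyc[0] = 21 − 20 = 1.
That increment is L by definition: L = 1.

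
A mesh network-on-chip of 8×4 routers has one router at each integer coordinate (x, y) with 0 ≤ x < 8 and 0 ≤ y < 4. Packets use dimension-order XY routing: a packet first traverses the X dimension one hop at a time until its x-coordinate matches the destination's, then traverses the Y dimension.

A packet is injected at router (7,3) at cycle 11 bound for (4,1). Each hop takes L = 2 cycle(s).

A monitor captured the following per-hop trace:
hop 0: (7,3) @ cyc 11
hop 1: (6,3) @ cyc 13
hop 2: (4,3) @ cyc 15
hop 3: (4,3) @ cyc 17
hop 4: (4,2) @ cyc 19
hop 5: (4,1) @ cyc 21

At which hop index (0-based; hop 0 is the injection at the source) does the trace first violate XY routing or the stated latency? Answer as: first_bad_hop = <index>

first_bad_hop = 2

hop 1: step (-1,+0), +2 cyc — ok
hop 2: step (-2,+0), +2 cyc — BAD: non-unit step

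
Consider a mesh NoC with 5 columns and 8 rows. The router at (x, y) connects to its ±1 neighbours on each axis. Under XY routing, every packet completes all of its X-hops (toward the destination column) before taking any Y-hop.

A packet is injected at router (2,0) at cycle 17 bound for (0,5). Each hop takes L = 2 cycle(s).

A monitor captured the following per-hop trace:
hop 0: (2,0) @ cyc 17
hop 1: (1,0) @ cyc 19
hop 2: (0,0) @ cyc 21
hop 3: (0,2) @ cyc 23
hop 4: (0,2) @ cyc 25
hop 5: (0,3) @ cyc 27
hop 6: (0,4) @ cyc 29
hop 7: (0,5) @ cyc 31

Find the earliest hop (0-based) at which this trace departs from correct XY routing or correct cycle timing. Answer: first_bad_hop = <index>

[1] (-1,+0) / 2c ⇒ ok
[2] (-1,+0) / 2c ⇒ ok
[3] (+0,+2) / 2c ⇒ BAD: non-unit step

first_bad_hop = 3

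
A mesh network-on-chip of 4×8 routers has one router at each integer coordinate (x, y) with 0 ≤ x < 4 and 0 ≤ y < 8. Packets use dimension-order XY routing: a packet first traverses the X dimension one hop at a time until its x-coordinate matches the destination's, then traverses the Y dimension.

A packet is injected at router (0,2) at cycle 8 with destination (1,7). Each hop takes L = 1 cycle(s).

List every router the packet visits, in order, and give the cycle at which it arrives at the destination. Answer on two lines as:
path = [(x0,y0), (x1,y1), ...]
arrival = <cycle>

path = [(0,2), (1,2), (1,3), (1,4), (1,5), (1,6), (1,7)]
arrival = 14

hop 0: (0,2) @ cyc 8
hop 1: (1,2) @ cyc 9  [E]
hop 2: (1,3) @ cyc 10  [N]
hop 3: (1,4) @ cyc 11  [N]
hop 4: (1,5) @ cyc 12  [N]
hop 5: (1,6) @ cyc 13  [N]
hop 6: (1,7) @ cyc 14  [N]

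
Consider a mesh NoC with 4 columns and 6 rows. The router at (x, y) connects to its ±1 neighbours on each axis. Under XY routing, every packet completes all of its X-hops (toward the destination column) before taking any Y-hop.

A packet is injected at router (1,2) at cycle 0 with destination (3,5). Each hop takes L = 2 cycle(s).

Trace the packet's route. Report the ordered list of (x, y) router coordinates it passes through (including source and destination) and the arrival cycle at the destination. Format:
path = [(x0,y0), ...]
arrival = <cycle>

path = [(1,2), (2,2), (3,2), (3,3), (3,4), (3,5)]
arrival = 10

hop 0: (1,2) @ cyc 0
hop 1: (2,2) @ cyc 2  [E]
hop 2: (3,2) @ cyc 4  [E]
hop 3: (3,3) @ cyc 6  [N]
hop 4: (3,4) @ cyc 8  [N]
hop 5: (3,5) @ cyc 10  [N]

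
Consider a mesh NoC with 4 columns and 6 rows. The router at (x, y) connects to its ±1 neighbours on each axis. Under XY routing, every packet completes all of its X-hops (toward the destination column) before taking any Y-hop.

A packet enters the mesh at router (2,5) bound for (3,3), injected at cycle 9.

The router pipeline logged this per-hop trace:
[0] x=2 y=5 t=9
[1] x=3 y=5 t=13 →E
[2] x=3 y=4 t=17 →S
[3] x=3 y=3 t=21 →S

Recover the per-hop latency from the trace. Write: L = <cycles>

L = 4

Δcyc across hop 0→1: 13 − 9 = 4.
That increment is L by definition: L = 4.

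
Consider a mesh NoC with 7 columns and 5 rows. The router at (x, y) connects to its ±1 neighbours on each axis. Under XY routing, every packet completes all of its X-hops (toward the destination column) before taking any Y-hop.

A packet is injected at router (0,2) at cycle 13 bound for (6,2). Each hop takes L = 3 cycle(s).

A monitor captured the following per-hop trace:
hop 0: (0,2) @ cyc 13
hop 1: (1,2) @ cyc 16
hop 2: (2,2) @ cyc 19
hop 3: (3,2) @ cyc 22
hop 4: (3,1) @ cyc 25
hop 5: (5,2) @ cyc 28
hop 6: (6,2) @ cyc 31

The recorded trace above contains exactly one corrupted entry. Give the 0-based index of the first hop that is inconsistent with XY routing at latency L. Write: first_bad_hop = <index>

first_bad_hop = 4

hop 1: step (+1,+0), +3 cyc — ok
hop 2: step (+1,+0), +3 cyc — ok
hop 3: step (+1,+0), +3 cyc — ok
hop 4: step (+0,-1), +3 cyc — BAD: Y-move but x=3≠6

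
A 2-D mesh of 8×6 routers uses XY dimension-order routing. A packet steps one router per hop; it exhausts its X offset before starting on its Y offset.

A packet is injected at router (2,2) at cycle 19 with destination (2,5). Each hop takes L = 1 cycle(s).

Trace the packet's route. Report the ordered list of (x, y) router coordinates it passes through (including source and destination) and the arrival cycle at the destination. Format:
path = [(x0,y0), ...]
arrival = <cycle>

#0 — 2,2 | c19
#1 — 2,3 | c20 | N
#2 — 2,4 | c21 | N
#3 — 2,5 | c22 | N

path = [(2,2), (2,3), (2,4), (2,5)]
arrival = 22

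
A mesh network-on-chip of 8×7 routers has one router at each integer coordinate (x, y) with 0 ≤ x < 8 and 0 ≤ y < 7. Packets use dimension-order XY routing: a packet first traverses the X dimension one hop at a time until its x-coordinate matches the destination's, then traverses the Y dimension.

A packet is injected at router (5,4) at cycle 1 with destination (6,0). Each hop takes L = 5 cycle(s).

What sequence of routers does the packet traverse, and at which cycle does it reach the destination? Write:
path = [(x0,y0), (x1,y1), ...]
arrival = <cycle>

hop 0: (5,4) @ cyc 1
hop 1: (6,4) @ cyc 6  [E]
hop 2: (6,3) @ cyc 11  [S]
hop 3: (6,2) @ cyc 16  [S]
hop 4: (6,1) @ cyc 21  [S]
hop 5: (6,0) @ cyc 26  [S]

path = [(5,4), (6,4), (6,3), (6,2), (6,1), (6,0)]
arrival = 26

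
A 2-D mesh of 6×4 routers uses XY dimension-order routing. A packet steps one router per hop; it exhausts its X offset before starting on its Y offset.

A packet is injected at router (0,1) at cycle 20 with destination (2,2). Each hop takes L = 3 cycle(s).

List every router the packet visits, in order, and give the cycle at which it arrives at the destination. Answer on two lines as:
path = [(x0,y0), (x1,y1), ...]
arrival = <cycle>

  0. router=(0,1) cycle=20 (inject)
  1. router=(1,1) cycle=23 dir=E
  2. router=(2,1) cycle=26 dir=E
  3. router=(2,2) cycle=29 dir=N

path = [(0,1), (1,1), (2,1), (2,2)]
arrival = 29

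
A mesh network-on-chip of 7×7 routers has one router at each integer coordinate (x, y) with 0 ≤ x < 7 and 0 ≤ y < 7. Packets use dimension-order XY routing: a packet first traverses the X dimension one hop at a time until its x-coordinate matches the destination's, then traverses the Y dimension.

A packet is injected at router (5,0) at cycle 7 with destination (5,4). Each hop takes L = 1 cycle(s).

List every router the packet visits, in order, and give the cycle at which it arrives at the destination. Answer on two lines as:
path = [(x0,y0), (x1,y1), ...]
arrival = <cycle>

src (5,0)  cyc=7
N→(5,1)  cyc=8
N→(5,2)  cyc=9
N→(5,3)  cyc=10
N→(5,4)  cyc=11

path = [(5,0), (5,1), (5,2), (5,3), (5,4)]
arrival = 11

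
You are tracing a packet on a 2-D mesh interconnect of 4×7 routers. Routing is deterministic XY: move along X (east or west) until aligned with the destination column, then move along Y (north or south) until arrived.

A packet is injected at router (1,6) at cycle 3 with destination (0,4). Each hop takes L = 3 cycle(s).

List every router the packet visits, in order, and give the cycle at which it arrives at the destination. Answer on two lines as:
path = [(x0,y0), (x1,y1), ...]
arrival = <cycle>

[0] x=1 y=6 t=3
[1] x=0 y=6 t=6 →W
[2] x=0 y=5 t=9 →S
[3] x=0 y=4 t=12 →S

path = [(1,6), (0,6), (0,5), (0,4)]
arrival = 12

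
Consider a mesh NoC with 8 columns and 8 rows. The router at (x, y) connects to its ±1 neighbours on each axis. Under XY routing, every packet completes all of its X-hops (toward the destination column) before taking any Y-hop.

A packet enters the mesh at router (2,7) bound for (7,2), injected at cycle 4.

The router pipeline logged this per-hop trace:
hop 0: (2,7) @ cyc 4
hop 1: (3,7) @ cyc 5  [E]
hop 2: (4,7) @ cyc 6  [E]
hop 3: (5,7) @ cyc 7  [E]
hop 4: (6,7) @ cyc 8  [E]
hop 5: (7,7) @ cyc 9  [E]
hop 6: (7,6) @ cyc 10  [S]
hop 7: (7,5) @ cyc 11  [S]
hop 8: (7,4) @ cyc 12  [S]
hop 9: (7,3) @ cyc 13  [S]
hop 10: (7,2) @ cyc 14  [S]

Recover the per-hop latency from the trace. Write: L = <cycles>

From hop 0 (4) to hop 1 (5): +1 cycles.
That increment is L by definition: L = 1.

L = 1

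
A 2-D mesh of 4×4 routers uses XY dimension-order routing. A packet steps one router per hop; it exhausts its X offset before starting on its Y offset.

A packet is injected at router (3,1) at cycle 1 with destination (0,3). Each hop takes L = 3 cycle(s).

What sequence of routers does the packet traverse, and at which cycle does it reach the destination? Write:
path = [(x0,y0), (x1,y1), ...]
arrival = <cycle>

path = [(3,1), (2,1), (1,1), (0,1), (0,2), (0,3)]
arrival = 16

t=1: at (3,1)
t=4: at (2,1) after W
t=7: at (1,1) after W
t=10: at (0,1) after W
t=13: at (0,2) after N
t=16: at (0,3) after N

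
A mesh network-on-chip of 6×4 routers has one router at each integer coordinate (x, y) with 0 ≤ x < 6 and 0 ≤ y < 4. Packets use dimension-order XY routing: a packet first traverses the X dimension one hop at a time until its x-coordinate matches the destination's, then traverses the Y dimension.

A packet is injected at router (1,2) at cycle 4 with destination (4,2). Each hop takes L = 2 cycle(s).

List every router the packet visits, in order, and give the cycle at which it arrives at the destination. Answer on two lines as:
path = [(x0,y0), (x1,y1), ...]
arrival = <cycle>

hop 0: (1,2) @ cyc 4
hop 1: (2,2) @ cyc 6  [E]
hop 2: (3,2) @ cyc 8  [E]
hop 3: (4,2) @ cyc 10  [E]

path = [(1,2), (2,2), (3,2), (4,2)]
arrival = 10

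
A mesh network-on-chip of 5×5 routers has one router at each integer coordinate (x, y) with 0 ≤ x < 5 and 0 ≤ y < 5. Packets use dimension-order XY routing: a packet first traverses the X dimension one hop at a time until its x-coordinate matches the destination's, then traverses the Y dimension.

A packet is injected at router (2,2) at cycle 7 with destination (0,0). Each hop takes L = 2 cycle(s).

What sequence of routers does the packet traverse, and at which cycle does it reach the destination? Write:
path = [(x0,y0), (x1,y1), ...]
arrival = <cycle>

path = [(2,2), (1,2), (0,2), (0,1), (0,0)]
arrival = 15

  0. router=(2,2) cycle=7 (inject)
  1. router=(1,2) cycle=9 dir=W
  2. router=(0,2) cycle=11 dir=W
  3. router=(0,1) cycle=13 dir=S
  4. router=(0,0) cycle=15 dir=S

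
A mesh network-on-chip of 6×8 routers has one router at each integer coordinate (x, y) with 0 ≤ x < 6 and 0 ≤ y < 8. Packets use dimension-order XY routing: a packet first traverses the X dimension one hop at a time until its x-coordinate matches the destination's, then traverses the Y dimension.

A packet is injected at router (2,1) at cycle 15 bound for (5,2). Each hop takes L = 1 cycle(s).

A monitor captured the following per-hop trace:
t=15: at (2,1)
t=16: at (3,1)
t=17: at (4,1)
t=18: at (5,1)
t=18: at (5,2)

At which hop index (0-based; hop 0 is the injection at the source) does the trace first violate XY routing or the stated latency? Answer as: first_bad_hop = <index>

first_bad_hop = 4

  1: Δx=+1 Δy=+0 Δt=1 [ok]
  2: Δx=+1 Δy=+0 Δt=1 [ok]
  3: Δx=+1 Δy=+0 Δt=1 [ok]
  4: Δx=+0 Δy=+1 Δt=0 [BAD: Δcyc=0≠L]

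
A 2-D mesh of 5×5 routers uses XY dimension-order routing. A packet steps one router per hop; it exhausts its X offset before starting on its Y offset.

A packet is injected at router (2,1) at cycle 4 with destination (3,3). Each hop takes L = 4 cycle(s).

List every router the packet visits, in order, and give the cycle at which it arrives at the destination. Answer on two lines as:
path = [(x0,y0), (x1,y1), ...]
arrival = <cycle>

path = [(2,1), (3,1), (3,2), (3,3)]
arrival = 16

hop 0: (2,1) @ cyc 4
hop 1: (3,1) @ cyc 8  [E]
hop 2: (3,2) @ cyc 12  [N]
hop 3: (3,3) @ cyc 16  [N]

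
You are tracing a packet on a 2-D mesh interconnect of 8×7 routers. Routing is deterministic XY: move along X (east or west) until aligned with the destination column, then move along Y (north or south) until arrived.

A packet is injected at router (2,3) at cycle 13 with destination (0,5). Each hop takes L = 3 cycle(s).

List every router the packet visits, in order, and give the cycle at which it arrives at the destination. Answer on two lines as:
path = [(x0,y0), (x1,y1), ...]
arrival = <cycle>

[0] x=2 y=3 t=13
[1] x=1 y=3 t=16 →W
[2] x=0 y=3 t=19 →W
[3] x=0 y=4 t=22 →N
[4] x=0 y=5 t=25 →N

path = [(2,3), (1,3), (0,3), (0,4), (0,5)]
arrival = 25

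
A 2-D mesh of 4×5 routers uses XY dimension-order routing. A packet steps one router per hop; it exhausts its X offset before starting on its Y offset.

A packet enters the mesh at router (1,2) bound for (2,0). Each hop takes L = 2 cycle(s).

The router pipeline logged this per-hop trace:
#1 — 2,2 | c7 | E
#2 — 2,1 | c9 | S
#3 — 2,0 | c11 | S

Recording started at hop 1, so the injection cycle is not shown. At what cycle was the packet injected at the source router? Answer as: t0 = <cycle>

t0 = 5

The first recorded entry is hop 1 at cycle 7.
t0 = cyc[1] − L = 7 − 2 = 5.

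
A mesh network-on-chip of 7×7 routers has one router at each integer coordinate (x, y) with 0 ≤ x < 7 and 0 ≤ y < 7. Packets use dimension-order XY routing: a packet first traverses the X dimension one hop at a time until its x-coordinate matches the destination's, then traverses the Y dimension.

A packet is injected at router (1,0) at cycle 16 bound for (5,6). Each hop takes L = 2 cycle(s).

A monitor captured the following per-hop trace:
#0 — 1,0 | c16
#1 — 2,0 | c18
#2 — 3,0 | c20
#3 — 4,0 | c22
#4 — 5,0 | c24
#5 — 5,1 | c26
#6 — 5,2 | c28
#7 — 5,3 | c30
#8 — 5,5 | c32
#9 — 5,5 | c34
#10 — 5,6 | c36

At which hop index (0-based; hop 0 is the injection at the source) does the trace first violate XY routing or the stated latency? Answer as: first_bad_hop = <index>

first_bad_hop = 8

check 1→ d=(1,0) cyc+2: ok
check 2→ d=(1,0) cyc+2: ok
check 3→ d=(1,0) cyc+2: ok
check 4→ d=(1,0) cyc+2: ok
check 5→ d=(0,1) cyc+2: ok
check 6→ d=(0,1) cyc+2: ok
check 7→ d=(0,1) cyc+2: ok
check 8→ d=(0,2) cyc+2: BAD: non-unit step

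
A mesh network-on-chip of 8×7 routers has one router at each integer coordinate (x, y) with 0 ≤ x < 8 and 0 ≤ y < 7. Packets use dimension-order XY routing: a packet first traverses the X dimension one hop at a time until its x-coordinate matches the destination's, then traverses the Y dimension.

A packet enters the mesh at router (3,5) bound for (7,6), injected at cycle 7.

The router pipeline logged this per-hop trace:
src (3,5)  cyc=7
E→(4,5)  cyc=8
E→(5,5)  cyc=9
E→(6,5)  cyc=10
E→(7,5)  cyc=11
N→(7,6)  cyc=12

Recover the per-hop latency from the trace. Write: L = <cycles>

L = 1

cyc[1] − cyc[0] = 8 − 7 = 1.
Per-hop latency L = Δcyc = 1.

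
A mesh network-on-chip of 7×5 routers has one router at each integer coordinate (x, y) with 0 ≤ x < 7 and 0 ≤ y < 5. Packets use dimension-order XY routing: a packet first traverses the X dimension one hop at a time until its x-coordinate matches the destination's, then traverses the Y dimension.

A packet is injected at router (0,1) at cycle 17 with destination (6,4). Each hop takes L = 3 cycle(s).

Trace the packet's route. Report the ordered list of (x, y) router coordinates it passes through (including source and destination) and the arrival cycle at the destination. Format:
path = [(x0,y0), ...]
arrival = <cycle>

path = [(0,1), (1,1), (2,1), (3,1), (4,1), (5,1), (6,1), (6,2), (6,3), (6,4)]
arrival = 44

#0 — 0,1 | c17
#1 — 1,1 | c20 | E
#2 — 2,1 | c23 | E
#3 — 3,1 | c26 | E
#4 — 4,1 | c29 | E
#5 — 5,1 | c32 | E
#6 — 6,1 | c35 | E
#7 — 6,2 | c38 | N
#8 — 6,3 | c41 | N
#9 — 6,4 | c44 | N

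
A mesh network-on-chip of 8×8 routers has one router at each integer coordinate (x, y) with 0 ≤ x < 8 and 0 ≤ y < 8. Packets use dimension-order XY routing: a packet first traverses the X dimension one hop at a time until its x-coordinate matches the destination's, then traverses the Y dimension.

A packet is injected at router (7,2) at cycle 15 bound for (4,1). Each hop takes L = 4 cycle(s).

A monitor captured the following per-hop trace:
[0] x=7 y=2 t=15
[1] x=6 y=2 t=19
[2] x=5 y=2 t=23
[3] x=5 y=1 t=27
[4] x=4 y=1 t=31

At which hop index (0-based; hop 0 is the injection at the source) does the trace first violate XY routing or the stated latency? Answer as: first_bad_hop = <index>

[1] (-1,+0) / 4c ⇒ ok
[2] (-1,+0) / 4c ⇒ ok
[3] (+0,-1) / 4c ⇒ BAD: Y-move but x=5≠4

first_bad_hop = 3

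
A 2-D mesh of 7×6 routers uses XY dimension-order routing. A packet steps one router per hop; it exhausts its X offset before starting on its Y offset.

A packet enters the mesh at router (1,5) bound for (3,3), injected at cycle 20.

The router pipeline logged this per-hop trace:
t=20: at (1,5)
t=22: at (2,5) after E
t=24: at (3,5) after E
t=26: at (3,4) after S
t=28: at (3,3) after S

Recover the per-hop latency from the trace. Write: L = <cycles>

L = 2

cyc[1] − cyc[0] = 22 − 20 = 2.
One hop costs L cycles, so L = 2.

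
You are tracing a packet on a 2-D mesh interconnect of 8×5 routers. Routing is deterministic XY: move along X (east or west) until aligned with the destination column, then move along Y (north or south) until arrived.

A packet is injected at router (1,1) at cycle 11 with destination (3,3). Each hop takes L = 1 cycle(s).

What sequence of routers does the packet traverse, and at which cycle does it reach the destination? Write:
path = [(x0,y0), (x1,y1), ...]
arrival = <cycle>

t=11: at (1,1)
t=12: at (2,1) after E
t=13: at (3,1) after E
t=14: at (3,2) after N
t=15: at (3,3) after N

path = [(1,1), (2,1), (3,1), (3,2), (3,3)]
arrival = 15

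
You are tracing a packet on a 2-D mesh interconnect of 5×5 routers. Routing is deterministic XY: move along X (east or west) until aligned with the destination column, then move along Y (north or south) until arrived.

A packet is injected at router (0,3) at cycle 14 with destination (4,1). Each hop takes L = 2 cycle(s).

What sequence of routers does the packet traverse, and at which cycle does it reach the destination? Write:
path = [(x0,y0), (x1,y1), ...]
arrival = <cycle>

t=14: at (0,3)
t=16: at (1,3) after E
t=18: at (2,3) after E
t=20: at (3,3) after E
t=22: at (4,3) after E
t=24: at (4,2) after S
t=26: at (4,1) after S

path = [(0,3), (1,3), (2,3), (3,3), (4,3), (4,2), (4,1)]
arrival = 26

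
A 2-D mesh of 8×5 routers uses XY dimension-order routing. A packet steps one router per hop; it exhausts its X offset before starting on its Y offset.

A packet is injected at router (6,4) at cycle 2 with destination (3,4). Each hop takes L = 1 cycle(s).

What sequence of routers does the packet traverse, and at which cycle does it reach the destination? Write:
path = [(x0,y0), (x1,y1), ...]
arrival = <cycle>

path = [(6,4), (5,4), (4,4), (3,4)]
arrival = 5

hop 0: (6,4) @ cyc 2
hop 1: (5,4) @ cyc 3  [W]
hop 2: (4,4) @ cyc 4  [W]
hop 3: (3,4) @ cyc 5  [W]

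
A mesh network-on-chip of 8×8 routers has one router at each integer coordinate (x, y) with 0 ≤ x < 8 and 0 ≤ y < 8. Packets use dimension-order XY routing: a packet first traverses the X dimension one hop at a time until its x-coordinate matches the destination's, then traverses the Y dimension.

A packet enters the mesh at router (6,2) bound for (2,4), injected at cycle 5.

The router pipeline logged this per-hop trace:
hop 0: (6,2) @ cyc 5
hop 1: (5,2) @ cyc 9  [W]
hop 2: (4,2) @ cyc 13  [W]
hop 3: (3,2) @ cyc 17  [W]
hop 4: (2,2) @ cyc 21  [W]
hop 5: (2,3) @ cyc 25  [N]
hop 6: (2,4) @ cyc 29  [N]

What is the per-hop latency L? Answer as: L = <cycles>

cyc[1] − cyc[0] = 9 − 5 = 4.
Each hop adds L, hence L = 4.

L = 4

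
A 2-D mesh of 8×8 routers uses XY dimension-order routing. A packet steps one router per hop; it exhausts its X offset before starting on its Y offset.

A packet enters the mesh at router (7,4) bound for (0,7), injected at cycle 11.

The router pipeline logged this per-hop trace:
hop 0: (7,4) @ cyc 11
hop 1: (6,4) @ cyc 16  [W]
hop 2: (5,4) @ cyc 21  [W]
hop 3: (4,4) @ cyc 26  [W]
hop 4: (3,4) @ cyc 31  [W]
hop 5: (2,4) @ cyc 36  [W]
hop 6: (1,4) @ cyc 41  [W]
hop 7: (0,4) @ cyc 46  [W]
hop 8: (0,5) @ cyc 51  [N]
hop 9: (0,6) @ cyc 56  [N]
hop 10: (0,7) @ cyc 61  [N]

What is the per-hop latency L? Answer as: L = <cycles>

Δcyc across hop 0→1: 16 − 11 = 5.
Each hop adds L, hence L = 5.

L = 5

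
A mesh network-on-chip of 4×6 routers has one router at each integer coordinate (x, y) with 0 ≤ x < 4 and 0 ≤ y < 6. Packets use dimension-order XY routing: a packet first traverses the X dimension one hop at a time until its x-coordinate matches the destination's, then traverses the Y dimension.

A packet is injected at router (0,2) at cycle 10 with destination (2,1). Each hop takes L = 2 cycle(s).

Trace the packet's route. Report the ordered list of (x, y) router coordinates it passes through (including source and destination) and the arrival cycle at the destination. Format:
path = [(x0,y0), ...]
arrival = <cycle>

path = [(0,2), (1,2), (2,2), (2,1)]
arrival = 16

#0 — 0,2 | c10
#1 — 1,2 | c12 | E
#2 — 2,2 | c14 | E
#3 — 2,1 | c16 | S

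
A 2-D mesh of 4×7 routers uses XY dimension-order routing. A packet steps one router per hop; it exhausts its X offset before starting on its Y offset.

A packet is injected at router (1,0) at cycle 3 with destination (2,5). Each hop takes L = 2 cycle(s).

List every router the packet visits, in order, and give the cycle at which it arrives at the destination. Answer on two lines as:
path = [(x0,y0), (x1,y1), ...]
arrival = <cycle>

path = [(1,0), (2,0), (2,1), (2,2), (2,3), (2,4), (2,5)]
arrival = 15

#0 — 1,0 | c3
#1 — 2,0 | c5 | E
#2 — 2,1 | c7 | N
#3 — 2,2 | c9 | N
#4 — 2,3 | c11 | N
#5 — 2,4 | c13 | N
#6 — 2,5 | c15 | N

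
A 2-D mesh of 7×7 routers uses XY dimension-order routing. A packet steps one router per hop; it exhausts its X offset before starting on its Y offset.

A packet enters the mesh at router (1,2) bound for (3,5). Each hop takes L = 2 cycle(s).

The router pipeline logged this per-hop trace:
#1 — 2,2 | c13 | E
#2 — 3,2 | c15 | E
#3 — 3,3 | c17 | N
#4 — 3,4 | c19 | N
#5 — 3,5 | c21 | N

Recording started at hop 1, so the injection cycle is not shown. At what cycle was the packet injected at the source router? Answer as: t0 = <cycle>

t0 = 11

The first recorded entry is hop 1 at cycle 13.
So t0 = 13 − 1·2 = 11.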